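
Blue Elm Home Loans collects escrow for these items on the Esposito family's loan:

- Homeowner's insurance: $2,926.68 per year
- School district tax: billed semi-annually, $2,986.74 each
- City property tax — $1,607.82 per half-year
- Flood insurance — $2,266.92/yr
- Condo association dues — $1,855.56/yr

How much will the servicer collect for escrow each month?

$1,353.19

Homeowner's insurance — $2,926.68 per year
School district tax — $2,986.74 × 2 = $5,973.48 per year
City property tax — $1,607.82 × 2 = $3,215.64 per year
Flood insurance — $2,266.92 per year
Condo association dues — $1,855.56 per year
Total per year = $16,238.28
Per month = $16,238.28 / 12 = $1,353.19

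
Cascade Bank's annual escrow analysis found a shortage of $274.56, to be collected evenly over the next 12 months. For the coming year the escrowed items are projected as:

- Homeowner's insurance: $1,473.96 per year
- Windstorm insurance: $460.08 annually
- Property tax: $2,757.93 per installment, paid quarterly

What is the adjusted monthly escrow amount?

$1,103.36

Homeowner's insurance: $1,473.96 annually
Windstorm insurance: $460.08 annually
Property tax: $2,757.93 × 4 = $11,031.72 annually
Annual escrow total = $12,965.76
Base monthly escrow = $12,965.76 / 12 = $1,080.48
Shortage per month = $274.56 / 12 = $22.88
Adjusted monthly = $1,080.48 + $22.88 = $1,103.36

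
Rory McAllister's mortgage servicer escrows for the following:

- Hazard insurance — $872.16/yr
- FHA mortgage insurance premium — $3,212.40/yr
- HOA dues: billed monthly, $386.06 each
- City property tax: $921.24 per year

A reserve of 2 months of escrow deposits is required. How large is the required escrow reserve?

Hazard insurance: $872.16 per year
FHA mortgage insurance premium: $3,212.40 per year
HOA dues: $386.06 × 12 = $4,632.72 per year
City property tax: $921.24 per year
Total per year = $872.16 + $3,212.40 + $4,632.72 + $921.24 = $9,638.52
Monthly = $9,638.52 ÷ 12 = $803.21
Required cushion = 2 × $803.21 = $1,606.42

$1,606.42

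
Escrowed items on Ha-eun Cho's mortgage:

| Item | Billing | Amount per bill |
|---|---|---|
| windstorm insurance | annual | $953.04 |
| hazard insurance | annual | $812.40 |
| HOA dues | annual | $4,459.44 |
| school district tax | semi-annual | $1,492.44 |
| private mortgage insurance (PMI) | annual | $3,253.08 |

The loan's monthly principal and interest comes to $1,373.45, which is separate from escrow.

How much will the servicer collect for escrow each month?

$1,038.57

Windstorm insurance = $953.04 per year
Hazard insurance = $812.40 per year
HOA dues = $4,459.44 per year
School district tax = $1,492.44 × 2 = $2,984.88 per year
Private mortgage insurance (PMI) = $3,253.08 per year
Yearly total = $12,462.84
Monthly escrow = $12,462.84 ÷ 12 = $1,038.57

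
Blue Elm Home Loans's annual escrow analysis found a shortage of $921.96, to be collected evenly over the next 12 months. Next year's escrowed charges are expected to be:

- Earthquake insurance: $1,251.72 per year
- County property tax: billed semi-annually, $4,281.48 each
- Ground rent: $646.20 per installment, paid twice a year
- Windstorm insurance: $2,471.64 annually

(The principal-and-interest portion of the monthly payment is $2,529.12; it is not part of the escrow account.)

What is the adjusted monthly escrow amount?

$1,208.39

Earthquake insurance — $1,251.72 annually
County property tax — $4,281.48 × 2 = $8,562.96 annually
Ground rent — $646.20 × 2 = $1,292.40 annually
Windstorm insurance — $2,471.64 annually
Yearly total = $1,251.72 + $8,562.96 + $1,292.40 + $2,471.64 = $13,578.72
Base monthly escrow = $13,578.72 / 12 = $1,131.56
Shortage per month = $921.96 / 12 = $76.83
New monthly escrow = $1,131.56 + $76.83 = $1,208.39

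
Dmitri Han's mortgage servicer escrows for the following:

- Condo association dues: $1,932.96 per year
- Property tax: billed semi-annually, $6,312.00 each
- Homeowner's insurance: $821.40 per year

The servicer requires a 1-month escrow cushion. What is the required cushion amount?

Condo association dues: $1,932.96/yr
Property tax: $6,312.00 × 2 = $12,624.00/yr
Homeowner's insurance: $821.40/yr
Combined annual = $15,378.36
Monthly escrow = $15,378.36 ÷ 12 = $1,281.53
Reserve = 1 × $1,281.53 = $1,281.53

$1,281.53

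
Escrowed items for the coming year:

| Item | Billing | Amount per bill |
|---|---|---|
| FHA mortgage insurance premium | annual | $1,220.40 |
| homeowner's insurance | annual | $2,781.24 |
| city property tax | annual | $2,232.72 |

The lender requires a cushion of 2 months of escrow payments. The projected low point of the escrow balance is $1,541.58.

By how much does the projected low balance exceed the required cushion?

$502.52

FHA mortgage insurance premium — $1,220.40
Homeowner's insurance — $2,781.24
City property tax — $2,232.72
Annual escrow total = $6,234.36
Monthly escrow = $6,234.36 / 12 = $519.53
Cushion = 2 × $519.53 = $1,039.06
Surplus = $1,541.58 − $1,039.06 = $502.52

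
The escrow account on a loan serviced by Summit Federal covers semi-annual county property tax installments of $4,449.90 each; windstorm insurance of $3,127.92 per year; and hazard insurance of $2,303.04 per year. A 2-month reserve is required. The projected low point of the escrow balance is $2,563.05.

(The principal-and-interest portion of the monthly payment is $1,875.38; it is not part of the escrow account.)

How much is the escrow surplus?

$174.59

County property tax = $4,449.90 × 2 = $8,899.80
Windstorm insurance = $3,127.92
Hazard insurance = $2,303.04
Combined annual = $8,899.80 + $3,127.92 + $2,303.04 = $14,330.76
Monthly escrow = $14,330.76 ÷ 12 = $1,194.23
Required reserve = 2 × $1,194.23 = $2,388.46
Excess over cushion: $2,563.05 − $2,388.46 = $174.59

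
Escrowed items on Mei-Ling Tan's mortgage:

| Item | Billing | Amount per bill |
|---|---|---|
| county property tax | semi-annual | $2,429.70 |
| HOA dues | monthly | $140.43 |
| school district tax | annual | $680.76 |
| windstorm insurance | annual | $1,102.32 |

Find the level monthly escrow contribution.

$693.97

County property tax: $2,429.70 × 2 = $4,859.40
HOA dues: $140.43 × 12 = $1,685.16
School district tax: $680.76
Windstorm insurance: $1,102.32
Total per year = $8,327.64
Monthly escrow = $8,327.64 / 12 = $693.97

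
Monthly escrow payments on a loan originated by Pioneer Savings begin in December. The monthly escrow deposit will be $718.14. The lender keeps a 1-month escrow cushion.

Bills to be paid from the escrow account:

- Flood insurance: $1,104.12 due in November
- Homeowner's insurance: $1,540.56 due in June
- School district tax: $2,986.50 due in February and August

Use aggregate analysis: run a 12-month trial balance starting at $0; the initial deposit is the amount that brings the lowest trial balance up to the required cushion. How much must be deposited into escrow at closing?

$1,768.44

Cushion = 1 × $718.14 = $718.14
Trial balance (start $0, +$718.14 each month, − disbursements):
  Dec: +$718.14 → $718.14
  Jan: +$718.14 → $1,436.28
  Feb: +$718.14 − $2,986.50 → -$832.08
  Mar: +$718.14 → -$113.94
  Apr: +$718.14 → $604.20
  May: +$718.14 → $1,322.34
  Jun: +$718.14 − $1,540.56 → $499.92
  Jul: +$718.14 → $1,218.06
  Aug: +$718.14 − $2,986.50 → -$1,050.30
  Sep: +$718.14 → -$332.16
  Oct: +$718.14 → $385.98
  Nov: +$718.14 − $1,104.12 → $0.00
Lowest trial balance = -$1,050.30 (Aug)
Initial deposit = cushion − low point = $718.14 − (-$1,050.30) = $1,768.44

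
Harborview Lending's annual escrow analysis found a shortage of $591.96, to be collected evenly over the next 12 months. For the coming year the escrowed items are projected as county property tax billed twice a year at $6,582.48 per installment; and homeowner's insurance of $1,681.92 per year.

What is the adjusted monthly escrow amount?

County property tax: $6,582.48 × 2 = $13,164.96
Homeowner's insurance: $1,681.92
Annual escrow total = $14,846.88
Base monthly escrow = $14,846.88 / 12 = $1,237.24
Monthly shortage recovery: $591.96 / 12 = $49.33
New monthly escrow = $1,237.24 + $49.33 = $1,286.57

$1,286.57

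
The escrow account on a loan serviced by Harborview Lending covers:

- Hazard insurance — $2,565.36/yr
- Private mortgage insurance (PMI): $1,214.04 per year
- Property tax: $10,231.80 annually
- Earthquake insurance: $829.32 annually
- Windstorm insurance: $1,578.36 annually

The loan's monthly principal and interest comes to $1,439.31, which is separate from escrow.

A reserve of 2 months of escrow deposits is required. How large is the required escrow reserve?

Hazard insurance = $2,565.36 annually
Private mortgage insurance (PMI) = $1,214.04 annually
Property tax = $10,231.80 annually
Earthquake insurance = $829.32 annually
Windstorm insurance = $1,578.36 annually
Total per year = $2,565.36 + $1,214.04 + $10,231.80 + $829.32 + $1,578.36 = $16,418.88
Monthly escrow = $16,418.88 / 12 = $1,368.24
Reserve = 2 × $1,368.24 = $2,736.48

$2,736.48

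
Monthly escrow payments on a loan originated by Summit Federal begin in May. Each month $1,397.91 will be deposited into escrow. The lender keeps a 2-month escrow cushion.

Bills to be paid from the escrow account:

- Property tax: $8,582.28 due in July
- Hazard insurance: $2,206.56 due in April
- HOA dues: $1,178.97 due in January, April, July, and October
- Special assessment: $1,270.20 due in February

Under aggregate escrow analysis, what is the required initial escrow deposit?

Cushion = 2 × $1,397.91 = $2,795.82
Trial balance (start $0, +$1,397.91 each month, − disbursements):
  May: +$1,397.91 → $1,397.91
  Jun: +$1,397.91 → $2,795.82
  Jul: +$1,397.91 − $9,761.25 → -$5,567.52
  Aug: +$1,397.91 → -$4,169.61
  Sep: +$1,397.91 → -$2,771.70
  Oct: +$1,397.91 − $1,178.97 → -$2,552.76
  Nov: +$1,397.91 → -$1,154.85
  Dec: +$1,397.91 → $243.06
  Jan: +$1,397.91 − $1,178.97 → $462.00
  Feb: +$1,397.91 − $1,270.20 → $589.71
  Mar: +$1,397.91 → $1,987.62
  Apr: +$1,397.91 − $3,385.53 → $0.00
Lowest trial balance = -$5,567.52 (Jul)
Initial deposit = cushion − low point = $2,795.82 − (-$5,567.52) = $8,363.34

$8,363.34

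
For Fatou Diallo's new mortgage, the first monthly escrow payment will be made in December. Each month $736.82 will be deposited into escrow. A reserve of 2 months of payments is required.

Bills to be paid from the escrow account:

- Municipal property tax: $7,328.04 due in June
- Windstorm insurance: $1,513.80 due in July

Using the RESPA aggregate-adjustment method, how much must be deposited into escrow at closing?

$4,420.92

Cushion = 2 × $736.82 = $1,473.64
Trial balance (start $0, +$736.82 each month, − disbursements):
  Dec: +$736.82 → $736.82
  Jan: +$736.82 → $1,473.64
  Feb: +$736.82 → $2,210.46
  Mar: +$736.82 → $2,947.28
  Apr: +$736.82 → $3,684.10
  May: +$736.82 → $4,420.92
  Jun: +$736.82 − $7,328.04 → -$2,170.30
  Jul: +$736.82 − $1,513.80 → -$2,947.28
  Aug: +$736.82 → -$2,210.46
  Sep: +$736.82 → -$1,473.64
  Oct: +$736.82 → -$736.82
  Nov: +$736.82 → $0.00
Lowest trial balance = -$2,947.28 (Jul)
Initial deposit = cushion − low point = $1,473.64 − (-$2,947.28) = $4,420.92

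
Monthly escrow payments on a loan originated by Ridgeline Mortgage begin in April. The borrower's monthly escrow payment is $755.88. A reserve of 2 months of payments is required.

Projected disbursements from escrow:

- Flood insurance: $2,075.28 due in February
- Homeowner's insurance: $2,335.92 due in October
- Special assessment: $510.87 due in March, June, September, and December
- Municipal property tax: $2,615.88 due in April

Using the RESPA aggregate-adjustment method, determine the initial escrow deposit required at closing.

Cushion = 2 × $755.88 = $1,511.76
Trial balance (start $0, +$755.88 each month, − disbursements):
  Apr: +$755.88 − $2,615.88 → -$1,860.00
  May: +$755.88 → -$1,104.12
  Jun: +$755.88 − $510.87 → -$859.11
  Jul: +$755.88 → -$103.23
  Aug: +$755.88 → $652.65
  Sep: +$755.88 − $510.87 → $897.66
  Oct: +$755.88 − $2,335.92 → -$682.38
  Nov: +$755.88 → $73.50
  Dec: +$755.88 − $510.87 → $318.51
  Jan: +$755.88 → $1,074.39
  Feb: +$755.88 − $2,075.28 → -$245.01
  Mar: +$755.88 − $510.87 → $0.00
Lowest trial balance = -$1,860.00 (Apr)
Initial deposit = cushion − low point = $1,511.76 − (-$1,860.00) = $3,371.76

$3,371.76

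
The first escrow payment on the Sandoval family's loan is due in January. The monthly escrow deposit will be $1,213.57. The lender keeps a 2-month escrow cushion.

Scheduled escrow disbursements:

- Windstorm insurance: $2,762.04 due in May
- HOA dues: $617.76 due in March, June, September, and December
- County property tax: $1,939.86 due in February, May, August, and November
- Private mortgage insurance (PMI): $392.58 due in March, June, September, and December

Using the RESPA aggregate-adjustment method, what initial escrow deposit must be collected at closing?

Cushion = 2 × $1,213.57 = $2,427.14
Trial balance (start $0, +$1,213.57 each month, − disbursements):
  Jan: +$1,213.57 → $1,213.57
  Feb: +$1,213.57 − $1,939.86 → $487.28
  Mar: +$1,213.57 − $1,010.34 → $690.51
  Apr: +$1,213.57 → $1,904.08
  May: +$1,213.57 − $4,701.90 → -$1,584.25
  Jun: +$1,213.57 − $1,010.34 → -$1,381.02
  Jul: +$1,213.57 → -$167.45
  Aug: +$1,213.57 − $1,939.86 → -$893.74
  Sep: +$1,213.57 − $1,010.34 → -$690.51
  Oct: +$1,213.57 → $523.06
  Nov: +$1,213.57 − $1,939.86 → -$203.23
  Dec: +$1,213.57 − $1,010.34 → $0.00
Lowest trial balance = -$1,584.25 (May)
Initial deposit = cushion − low point = $2,427.14 − (-$1,584.25) = $4,011.39

$4,011.39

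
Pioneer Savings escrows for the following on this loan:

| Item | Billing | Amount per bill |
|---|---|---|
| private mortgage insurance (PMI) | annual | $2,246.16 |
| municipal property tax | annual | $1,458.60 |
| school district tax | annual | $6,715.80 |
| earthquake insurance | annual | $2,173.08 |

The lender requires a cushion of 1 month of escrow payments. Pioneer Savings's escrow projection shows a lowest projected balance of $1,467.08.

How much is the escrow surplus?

$417.61

Private mortgage insurance (PMI): $2,246.16 per year
Municipal property tax: $1,458.60 per year
School district tax: $6,715.80 per year
Earthquake insurance: $2,173.08 per year
Combined annual = $12,593.64
Per month = $12,593.64 ÷ 12 = $1,049.47
Required reserve = 1 × $1,049.47 = $1,049.47
Surplus = $1,467.08 − $1,049.47 = $417.61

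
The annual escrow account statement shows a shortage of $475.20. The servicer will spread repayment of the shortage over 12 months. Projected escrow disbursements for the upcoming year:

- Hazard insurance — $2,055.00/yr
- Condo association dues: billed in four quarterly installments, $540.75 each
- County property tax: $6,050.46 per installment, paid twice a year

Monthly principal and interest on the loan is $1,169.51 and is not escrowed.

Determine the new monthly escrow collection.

Hazard insurance: $2,055.00 annually
Condo association dues: $540.75 × 4 = $2,163.00 annually
County property tax: $6,050.46 × 2 = $12,100.92 annually
Total annual escrow = $16,318.92
Monthly escrow = $16,318.92 ÷ 12 = $1,359.91
Shortage spread = $475.20 ÷ 12 = $39.60/mo
Adjusted monthly = $1,359.91 + $39.60 = $1,399.51

$1,399.51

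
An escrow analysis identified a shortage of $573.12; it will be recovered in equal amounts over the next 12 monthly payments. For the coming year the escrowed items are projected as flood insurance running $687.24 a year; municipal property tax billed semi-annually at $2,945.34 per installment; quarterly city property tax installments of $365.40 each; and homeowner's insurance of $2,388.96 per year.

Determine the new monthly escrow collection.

Flood insurance: $687.24 annually
Municipal property tax: $2,945.34 × 2 = $5,890.68 annually
City property tax: $365.40 × 4 = $1,461.60 annually
Homeowner's insurance: $2,388.96 annually
Annual escrow total = $10,428.48
Monthly = $10,428.48 ÷ 12 = $869.04
Shortage spread = $573.12 ÷ 12 = $47.76/mo
New monthly escrow = $869.04 + $47.76 = $916.80

$916.80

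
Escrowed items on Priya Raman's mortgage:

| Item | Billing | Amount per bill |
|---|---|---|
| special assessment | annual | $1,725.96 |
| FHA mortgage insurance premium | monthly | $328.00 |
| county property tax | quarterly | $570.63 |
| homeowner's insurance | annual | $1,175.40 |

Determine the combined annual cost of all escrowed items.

$9,119.88

Special assessment = $1,725.96 annually
FHA mortgage insurance premium = $328.00 × 12 = $3,936.00 annually
County property tax = $570.63 × 4 = $2,282.52 annually
Homeowner's insurance = $1,175.40 annually
Annual escrow total = $1,725.96 + $3,936.00 + $2,282.52 + $1,175.40 = $9,119.88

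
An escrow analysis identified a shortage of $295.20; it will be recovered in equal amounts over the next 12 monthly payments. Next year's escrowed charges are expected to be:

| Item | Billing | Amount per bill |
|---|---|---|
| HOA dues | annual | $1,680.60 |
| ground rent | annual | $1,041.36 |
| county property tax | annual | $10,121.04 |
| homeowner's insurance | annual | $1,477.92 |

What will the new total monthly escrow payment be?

$1,218.01

HOA dues: $1,680.60
Ground rent: $1,041.36
County property tax: $10,121.04
Homeowner's insurance: $1,477.92
Combined annual = $1,680.60 + $1,041.36 + $10,121.04 + $1,477.92 = $14,320.92
Monthly escrow = $14,320.92 ÷ 12 = $1,193.41
Shortage spread = $295.20 ÷ 12 = $24.60/mo
New monthly escrow = $1,193.41 + $24.60 = $1,218.01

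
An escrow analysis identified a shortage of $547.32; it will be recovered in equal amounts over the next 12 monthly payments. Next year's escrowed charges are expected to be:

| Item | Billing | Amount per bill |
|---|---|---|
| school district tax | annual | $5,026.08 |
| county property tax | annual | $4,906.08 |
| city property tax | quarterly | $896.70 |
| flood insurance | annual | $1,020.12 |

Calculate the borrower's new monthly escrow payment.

School district tax: $5,026.08 per year
County property tax: $4,906.08 per year
City property tax: $896.70 × 4 = $3,586.80 per year
Flood insurance: $1,020.12 per year
Total annual escrow = $14,539.08
Monthly escrow = $14,539.08 / 12 = $1,211.59
Monthly shortage recovery: $547.32 / 12 = $45.61
Adjusted monthly = $1,211.59 + $45.61 = $1,257.20

$1,257.20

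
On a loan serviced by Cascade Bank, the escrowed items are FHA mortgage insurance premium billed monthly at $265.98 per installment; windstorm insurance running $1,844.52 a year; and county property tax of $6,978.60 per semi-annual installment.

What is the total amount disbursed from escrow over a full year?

$18,993.48

FHA mortgage insurance premium: $265.98 × 12 = $3,191.76/yr
Windstorm insurance: $1,844.52/yr
County property tax: $6,978.60 × 2 = $13,957.20/yr
Total per year = $3,191.76 + $1,844.52 + $13,957.20 = $18,993.48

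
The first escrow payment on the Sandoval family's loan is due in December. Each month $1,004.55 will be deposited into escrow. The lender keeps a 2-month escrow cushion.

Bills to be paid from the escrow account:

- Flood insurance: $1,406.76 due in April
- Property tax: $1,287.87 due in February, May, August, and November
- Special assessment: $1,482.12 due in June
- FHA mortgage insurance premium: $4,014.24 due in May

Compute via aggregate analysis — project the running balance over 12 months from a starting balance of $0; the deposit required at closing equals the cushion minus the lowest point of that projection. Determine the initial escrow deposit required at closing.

$4,456.11

Cushion = 2 × $1,004.55 = $2,009.10
Trial balance (start $0, +$1,004.55 each month, − disbursements):
  Dec: +$1,004.55 → $1,004.55
  Jan: +$1,004.55 → $2,009.10
  Feb: +$1,004.55 − $1,287.87 → $1,725.78
  Mar: +$1,004.55 → $2,730.33
  Apr: +$1,004.55 − $1,406.76 → $2,328.12
  May: +$1,004.55 − $5,302.11 → -$1,969.44
  Jun: +$1,004.55 − $1,482.12 → -$2,447.01
  Jul: +$1,004.55 → -$1,442.46
  Aug: +$1,004.55 − $1,287.87 → -$1,725.78
  Sep: +$1,004.55 → -$721.23
  Oct: +$1,004.55 → $283.32
  Nov: +$1,004.55 − $1,287.87 → $0.00
Lowest trial balance = -$2,447.01 (Jun)
Initial deposit = cushion − low point = $2,009.10 − (-$2,447.01) = $4,456.11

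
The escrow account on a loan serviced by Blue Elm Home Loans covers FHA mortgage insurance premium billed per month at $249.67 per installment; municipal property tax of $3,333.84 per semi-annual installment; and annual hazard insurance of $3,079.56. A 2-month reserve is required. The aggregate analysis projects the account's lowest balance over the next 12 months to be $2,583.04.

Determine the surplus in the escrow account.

$459.16

FHA mortgage insurance premium: $249.67 × 12 = $2,996.04
Municipal property tax: $3,333.84 × 2 = $6,667.68
Hazard insurance: $3,079.56
Annual escrow total = $12,743.28
Base monthly escrow = $12,743.28 / 12 = $1,061.94
Required reserve = 2 × $1,061.94 = $2,123.88
Surplus = $2,583.04 − $2,123.88 = $459.16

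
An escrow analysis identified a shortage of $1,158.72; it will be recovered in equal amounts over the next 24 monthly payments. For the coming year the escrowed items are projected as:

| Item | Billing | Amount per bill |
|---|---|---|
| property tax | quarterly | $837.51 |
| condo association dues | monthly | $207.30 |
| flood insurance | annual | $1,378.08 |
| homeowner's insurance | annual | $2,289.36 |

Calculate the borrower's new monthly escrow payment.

$840.37

Property tax = $837.51 × 4 = $3,350.04
Condo association dues = $207.30 × 12 = $2,487.60
Flood insurance = $1,378.08
Homeowner's insurance = $2,289.36
Total per year = $9,505.08
Monthly escrow = $9,505.08 ÷ 12 = $792.09
Shortage per month = $1,158.72 / 24 = $48.28
Adjusted monthly = $792.09 + $48.28 = $840.37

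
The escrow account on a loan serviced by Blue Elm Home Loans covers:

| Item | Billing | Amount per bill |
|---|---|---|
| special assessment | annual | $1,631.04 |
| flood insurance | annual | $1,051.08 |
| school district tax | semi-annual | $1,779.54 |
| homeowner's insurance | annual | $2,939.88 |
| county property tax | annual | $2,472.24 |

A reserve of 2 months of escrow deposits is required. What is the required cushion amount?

$1,942.22

Special assessment = $1,631.04/yr
Flood insurance = $1,051.08/yr
School district tax = $1,779.54 × 2 = $3,559.08/yr
Homeowner's insurance = $2,939.88/yr
County property tax = $2,472.24/yr
Combined annual = $11,653.32
Base monthly escrow = $11,653.32 / 12 = $971.11
Reserve = 2 × $971.11 = $1,942.22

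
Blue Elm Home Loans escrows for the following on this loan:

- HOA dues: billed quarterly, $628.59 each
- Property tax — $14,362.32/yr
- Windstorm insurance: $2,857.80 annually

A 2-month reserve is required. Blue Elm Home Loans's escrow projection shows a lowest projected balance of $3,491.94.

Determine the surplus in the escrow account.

$202.86

HOA dues = $628.59 × 4 = $2,514.36
Property tax = $14,362.32
Windstorm insurance = $2,857.80
Annual escrow total = $2,514.36 + $14,362.32 + $2,857.80 = $19,734.48
Base monthly escrow = $19,734.48 / 12 = $1,644.54
Required cushion = 2 × $1,644.54 = $3,289.08
Excess over cushion: $3,491.94 − $3,289.08 = $202.86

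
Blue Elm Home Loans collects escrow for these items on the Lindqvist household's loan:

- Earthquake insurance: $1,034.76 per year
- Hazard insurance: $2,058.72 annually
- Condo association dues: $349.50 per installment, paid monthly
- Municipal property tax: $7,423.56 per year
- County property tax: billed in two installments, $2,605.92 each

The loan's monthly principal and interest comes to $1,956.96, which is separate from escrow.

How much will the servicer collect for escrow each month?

$1,660.24

Earthquake insurance: $1,034.76 per year
Hazard insurance: $2,058.72 per year
Condo association dues: $349.50 × 12 = $4,194.00 per year
Municipal property tax: $7,423.56 per year
County property tax: $2,605.92 × 2 = $5,211.84 per year
Yearly total = $19,922.88
Monthly = $19,922.88 / 12 = $1,660.24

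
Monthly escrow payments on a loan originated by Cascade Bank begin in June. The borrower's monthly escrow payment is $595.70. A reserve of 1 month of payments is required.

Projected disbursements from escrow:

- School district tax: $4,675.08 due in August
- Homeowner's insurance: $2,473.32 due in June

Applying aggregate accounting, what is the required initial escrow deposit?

$5,957.00

Cushion = 1 × $595.70 = $595.70
Trial balance (start $0, +$595.70 each month, − disbursements):
  Jun: +$595.70 − $2,473.32 → -$1,877.62
  Jul: +$595.70 → -$1,281.92
  Aug: +$595.70 − $4,675.08 → -$5,361.30
  Sep: +$595.70 → -$4,765.60
  Oct: +$595.70 → -$4,169.90
  Nov: +$595.70 → -$3,574.20
  Dec: +$595.70 → -$2,978.50
  Jan: +$595.70 → -$2,382.80
  Feb: +$595.70 → -$1,787.10
  Mar: +$595.70 → -$1,191.40
  Apr: +$595.70 → -$595.70
  May: +$595.70 → $0.00
Lowest trial balance = -$5,361.30 (Aug)
Initial deposit = cushion − low point = $595.70 − (-$5,361.30) = $5,957.00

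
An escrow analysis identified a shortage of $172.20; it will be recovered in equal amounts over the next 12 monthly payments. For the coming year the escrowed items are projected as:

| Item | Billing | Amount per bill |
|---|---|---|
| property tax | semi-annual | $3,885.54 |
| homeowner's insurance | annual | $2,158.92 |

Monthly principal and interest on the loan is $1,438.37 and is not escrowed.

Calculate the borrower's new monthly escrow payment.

$841.85

Property tax: $3,885.54 × 2 = $7,771.08 annually
Homeowner's insurance: $2,158.92 annually
Total per year = $9,930.00
Base monthly escrow = $9,930.00 / 12 = $827.50
Shortage per month = $172.20 / 12 = $14.35
New monthly escrow = $827.50 + $14.35 = $841.85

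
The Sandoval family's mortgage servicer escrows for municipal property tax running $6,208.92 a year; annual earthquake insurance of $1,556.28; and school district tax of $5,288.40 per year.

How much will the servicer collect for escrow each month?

Municipal property tax = $6,208.92
Earthquake insurance = $1,556.28
School district tax = $5,288.40
Total per year = $6,208.92 + $1,556.28 + $5,288.40 = $13,053.60
Per month = $13,053.60 / 12 = $1,087.80

$1,087.80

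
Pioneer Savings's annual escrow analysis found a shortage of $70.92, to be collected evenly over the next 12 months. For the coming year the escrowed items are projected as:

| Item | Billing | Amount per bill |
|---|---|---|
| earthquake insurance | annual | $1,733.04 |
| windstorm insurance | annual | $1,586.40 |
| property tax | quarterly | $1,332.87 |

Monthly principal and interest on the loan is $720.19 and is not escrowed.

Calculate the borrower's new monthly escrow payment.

Earthquake insurance: $1,733.04
Windstorm insurance: $1,586.40
Property tax: $1,332.87 × 4 = $5,331.48
Total per year = $8,650.92
Per month = $8,650.92 / 12 = $720.91
Monthly shortage recovery: $70.92 ÷ 12 = $5.91
Adjusted monthly = $720.91 + $5.91 = $726.82

$726.82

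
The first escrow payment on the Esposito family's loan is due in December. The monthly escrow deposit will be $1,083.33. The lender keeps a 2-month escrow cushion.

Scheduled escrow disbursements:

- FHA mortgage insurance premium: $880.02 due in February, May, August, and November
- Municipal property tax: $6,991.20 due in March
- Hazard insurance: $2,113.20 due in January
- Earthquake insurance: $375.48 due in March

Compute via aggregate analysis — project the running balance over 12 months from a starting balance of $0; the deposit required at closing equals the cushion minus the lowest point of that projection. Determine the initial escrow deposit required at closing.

Cushion = 2 × $1,083.33 = $2,166.66
Trial balance (start $0, +$1,083.33 each month, − disbursements):
  Dec: +$1,083.33 → $1,083.33
  Jan: +$1,083.33 − $2,113.20 → $53.46
  Feb: +$1,083.33 − $880.02 → $256.77
  Mar: +$1,083.33 − $7,366.68 → -$6,026.58
  Apr: +$1,083.33 → -$4,943.25
  May: +$1,083.33 − $880.02 → -$4,739.94
  Jun: +$1,083.33 → -$3,656.61
  Jul: +$1,083.33 → -$2,573.28
  Aug: +$1,083.33 − $880.02 → -$2,369.97
  Sep: +$1,083.33 → -$1,286.64
  Oct: +$1,083.33 → -$203.31
  Nov: +$1,083.33 − $880.02 → $0.00
Lowest trial balance = -$6,026.58 (Mar)
Initial deposit = cushion − low point = $2,166.66 − (-$6,026.58) = $8,193.24

$8,193.24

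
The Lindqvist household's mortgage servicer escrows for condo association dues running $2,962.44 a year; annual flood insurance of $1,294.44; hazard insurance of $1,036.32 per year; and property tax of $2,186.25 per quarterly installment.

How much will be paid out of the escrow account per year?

$14,038.20

Condo association dues — $2,962.44/yr
Flood insurance — $1,294.44/yr
Hazard insurance — $1,036.32/yr
Property tax — $2,186.25 × 4 = $8,745.00/yr
Total per year = $14,038.20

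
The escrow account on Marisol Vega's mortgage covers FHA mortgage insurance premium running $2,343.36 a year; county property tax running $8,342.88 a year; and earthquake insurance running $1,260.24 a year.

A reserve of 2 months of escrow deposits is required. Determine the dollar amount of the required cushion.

$1,991.08

FHA mortgage insurance premium: $2,343.36 per year
County property tax: $8,342.88 per year
Earthquake insurance: $1,260.24 per year
Total annual escrow = $11,946.48
Monthly = $11,946.48 ÷ 12 = $995.54
Reserve = 2 × $995.54 = $1,991.08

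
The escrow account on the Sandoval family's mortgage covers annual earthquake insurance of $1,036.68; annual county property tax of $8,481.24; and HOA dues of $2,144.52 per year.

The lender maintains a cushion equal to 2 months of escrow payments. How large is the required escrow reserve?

$1,943.74

Earthquake insurance = $1,036.68 annually
County property tax = $8,481.24 annually
HOA dues = $2,144.52 annually
Annual escrow total = $1,036.68 + $8,481.24 + $2,144.52 = $11,662.44
Per month = $11,662.44 ÷ 12 = $971.87
Required cushion = 2 × $971.87 = $1,943.74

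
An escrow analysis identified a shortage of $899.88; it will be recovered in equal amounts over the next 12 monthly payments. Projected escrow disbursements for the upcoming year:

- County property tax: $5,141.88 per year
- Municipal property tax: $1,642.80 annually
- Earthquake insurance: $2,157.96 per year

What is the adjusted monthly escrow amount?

$820.21

County property tax — $5,141.88/yr
Municipal property tax — $1,642.80/yr
Earthquake insurance — $2,157.96/yr
Combined annual = $5,141.88 + $1,642.80 + $2,157.96 = $8,942.64
Base monthly escrow = $8,942.64 / 12 = $745.22
Monthly shortage recovery: $899.88 ÷ 12 = $74.99
New monthly escrow = $745.22 + $74.99 = $820.21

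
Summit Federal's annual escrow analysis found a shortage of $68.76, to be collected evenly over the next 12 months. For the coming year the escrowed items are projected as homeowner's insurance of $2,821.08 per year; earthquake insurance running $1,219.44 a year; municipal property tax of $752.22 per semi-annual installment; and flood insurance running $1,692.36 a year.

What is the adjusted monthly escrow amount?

Homeowner's insurance: $2,821.08 annually
Earthquake insurance: $1,219.44 annually
Municipal property tax: $752.22 × 2 = $1,504.44 annually
Flood insurance: $1,692.36 annually
Total per year = $2,821.08 + $1,219.44 + $1,504.44 + $1,692.36 = $7,237.32
Monthly escrow = $7,237.32 ÷ 12 = $603.11
Shortage spread = $68.76 ÷ 12 = $5.73/mo
New monthly escrow = $603.11 + $5.73 = $608.84

$608.84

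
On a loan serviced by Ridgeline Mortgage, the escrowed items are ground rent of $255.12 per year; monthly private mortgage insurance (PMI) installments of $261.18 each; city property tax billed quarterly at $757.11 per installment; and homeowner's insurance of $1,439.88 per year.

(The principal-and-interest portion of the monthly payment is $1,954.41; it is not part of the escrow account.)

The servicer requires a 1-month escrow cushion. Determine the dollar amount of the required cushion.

$654.80

Ground rent = $255.12/yr
Private mortgage insurance (PMI) = $261.18 × 12 = $3,134.16/yr
City property tax = $757.11 × 4 = $3,028.44/yr
Homeowner's insurance = $1,439.88/yr
Total per year = $255.12 + $3,134.16 + $3,028.44 + $1,439.88 = $7,857.60
Per month = $7,857.60 / 12 = $654.80
Reserve = 1 × $654.80 = $654.80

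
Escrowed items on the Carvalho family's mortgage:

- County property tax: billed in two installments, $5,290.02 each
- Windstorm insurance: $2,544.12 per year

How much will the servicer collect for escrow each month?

$1,093.68

County property tax — $5,290.02 × 2 = $10,580.04 annually
Windstorm insurance — $2,544.12 annually
Annual escrow total = $13,124.16
Base monthly escrow = $13,124.16 / 12 = $1,093.68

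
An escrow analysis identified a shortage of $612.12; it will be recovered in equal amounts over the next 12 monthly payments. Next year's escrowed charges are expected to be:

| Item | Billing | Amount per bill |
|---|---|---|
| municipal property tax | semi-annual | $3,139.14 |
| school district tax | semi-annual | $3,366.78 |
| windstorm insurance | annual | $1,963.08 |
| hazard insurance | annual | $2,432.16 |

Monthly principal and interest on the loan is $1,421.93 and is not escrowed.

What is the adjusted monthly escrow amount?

Municipal property tax — $3,139.14 × 2 = $6,278.28 annually
School district tax — $3,366.78 × 2 = $6,733.56 annually
Windstorm insurance — $1,963.08 annually
Hazard insurance — $2,432.16 annually
Total annual escrow = $6,278.28 + $6,733.56 + $1,963.08 + $2,432.16 = $17,407.08
Monthly = $17,407.08 ÷ 12 = $1,450.59
Shortage spread = $612.12 / 12 = $51.01/mo
Adjusted monthly = $1,450.59 + $51.01 = $1,501.60

$1,501.60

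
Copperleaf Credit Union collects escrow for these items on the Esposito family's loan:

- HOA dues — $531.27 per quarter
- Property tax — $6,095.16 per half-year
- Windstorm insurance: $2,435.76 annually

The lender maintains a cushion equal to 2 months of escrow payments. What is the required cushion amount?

HOA dues: $531.27 × 4 = $2,125.08/yr
Property tax: $6,095.16 × 2 = $12,190.32/yr
Windstorm insurance: $2,435.76/yr
Total per year = $16,751.16
Monthly escrow = $16,751.16 / 12 = $1,395.93
Cushion = 2 × $1,395.93 = $2,791.86

$2,791.86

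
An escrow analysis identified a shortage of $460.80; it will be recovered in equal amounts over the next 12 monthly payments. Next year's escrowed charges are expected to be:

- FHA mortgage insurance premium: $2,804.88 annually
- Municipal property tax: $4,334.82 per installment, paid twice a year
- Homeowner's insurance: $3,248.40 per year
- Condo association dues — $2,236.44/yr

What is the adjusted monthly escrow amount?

$1,451.68

FHA mortgage insurance premium: $2,804.88/yr
Municipal property tax: $4,334.82 × 2 = $8,669.64/yr
Homeowner's insurance: $3,248.40/yr
Condo association dues: $2,236.44/yr
Total per year = $2,804.88 + $8,669.64 + $3,248.40 + $2,236.44 = $16,959.36
Monthly escrow = $16,959.36 ÷ 12 = $1,413.28
Shortage per month = $460.80 / 12 = $38.40
New monthly escrow = $1,413.28 + $38.40 = $1,451.68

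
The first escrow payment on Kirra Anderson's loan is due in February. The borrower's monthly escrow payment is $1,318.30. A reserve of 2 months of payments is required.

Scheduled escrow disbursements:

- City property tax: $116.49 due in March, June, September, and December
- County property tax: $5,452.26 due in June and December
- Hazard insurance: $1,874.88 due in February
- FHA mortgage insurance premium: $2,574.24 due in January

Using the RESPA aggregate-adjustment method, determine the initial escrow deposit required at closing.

Cushion = 2 × $1,318.30 = $2,636.60
Trial balance (start $0, +$1,318.30 each month, − disbursements):
  Feb: +$1,318.30 − $1,874.88 → -$556.58
  Mar: +$1,318.30 − $116.49 → $645.23
  Apr: +$1,318.30 → $1,963.53
  May: +$1,318.30 → $3,281.83
  Jun: +$1,318.30 − $5,568.75 → -$968.62
  Jul: +$1,318.30 → $349.68
  Aug: +$1,318.30 → $1,667.98
  Sep: +$1,318.30 − $116.49 → $2,869.79
  Oct: +$1,318.30 → $4,188.09
  Nov: +$1,318.30 → $5,506.39
  Dec: +$1,318.30 − $5,568.75 → $1,255.94
  Jan: +$1,318.30 − $2,574.24 → $0.00
Lowest trial balance = -$968.62 (Jun)
Initial deposit = cushion − low point = $2,636.60 − (-$968.62) = $3,605.22

$3,605.22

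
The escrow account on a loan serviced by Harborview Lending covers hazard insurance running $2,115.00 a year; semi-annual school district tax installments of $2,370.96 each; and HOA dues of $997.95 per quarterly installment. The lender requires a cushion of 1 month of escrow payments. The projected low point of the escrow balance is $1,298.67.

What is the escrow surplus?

$394.61

Hazard insurance = $2,115.00 per year
School district tax = $2,370.96 × 2 = $4,741.92 per year
HOA dues = $997.95 × 4 = $3,991.80 per year
Yearly total = $2,115.00 + $4,741.92 + $3,991.80 = $10,848.72
Monthly = $10,848.72 ÷ 12 = $904.06
Cushion = 1 × $904.06 = $904.06
Excess over cushion: $1,298.67 − $904.06 = $394.61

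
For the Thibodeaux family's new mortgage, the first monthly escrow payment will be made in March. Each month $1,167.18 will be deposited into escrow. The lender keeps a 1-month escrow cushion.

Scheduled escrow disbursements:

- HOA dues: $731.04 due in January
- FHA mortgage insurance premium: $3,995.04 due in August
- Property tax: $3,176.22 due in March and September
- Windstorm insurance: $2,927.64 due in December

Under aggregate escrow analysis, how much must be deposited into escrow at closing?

Cushion = 1 × $1,167.18 = $1,167.18
Trial balance (start $0, +$1,167.18 each month, − disbursements):
  Mar: +$1,167.18 − $3,176.22 → -$2,009.04
  Apr: +$1,167.18 → -$841.86
  May: +$1,167.18 → $325.32
  Jun: +$1,167.18 → $1,492.50
  Jul: +$1,167.18 → $2,659.68
  Aug: +$1,167.18 − $3,995.04 → -$168.18
  Sep: +$1,167.18 − $3,176.22 → -$2,177.22
  Oct: +$1,167.18 → -$1,010.04
  Nov: +$1,167.18 → $157.14
  Dec: +$1,167.18 − $2,927.64 → -$1,603.32
  Jan: +$1,167.18 − $731.04 → -$1,167.18
  Feb: +$1,167.18 → $0.00
Lowest trial balance = -$2,177.22 (Sep)
Initial deposit = cushion − low point = $1,167.18 − (-$2,177.22) = $3,344.40

$3,344.40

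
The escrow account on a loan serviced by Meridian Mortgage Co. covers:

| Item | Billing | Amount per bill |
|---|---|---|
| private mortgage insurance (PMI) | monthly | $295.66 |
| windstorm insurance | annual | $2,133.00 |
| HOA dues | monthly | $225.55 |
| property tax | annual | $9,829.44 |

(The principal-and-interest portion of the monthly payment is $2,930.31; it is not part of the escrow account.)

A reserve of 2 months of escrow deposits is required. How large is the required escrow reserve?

Private mortgage insurance (PMI) — $295.66 × 12 = $3,547.92 annually
Windstorm insurance — $2,133.00 annually
HOA dues — $225.55 × 12 = $2,706.60 annually
Property tax — $9,829.44 annually
Total annual escrow = $3,547.92 + $2,133.00 + $2,706.60 + $9,829.44 = $18,216.96
Base monthly escrow = $18,216.96 ÷ 12 = $1,518.08
Required cushion = 2 × $1,518.08 = $3,036.16

$3,036.16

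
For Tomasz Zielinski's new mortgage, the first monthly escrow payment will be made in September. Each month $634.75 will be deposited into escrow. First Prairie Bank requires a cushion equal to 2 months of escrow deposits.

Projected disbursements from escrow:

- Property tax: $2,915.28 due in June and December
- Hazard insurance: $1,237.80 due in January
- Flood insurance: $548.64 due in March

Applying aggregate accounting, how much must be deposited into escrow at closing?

Cushion = 2 × $634.75 = $1,269.50
Trial balance (start $0, +$634.75 each month, − disbursements):
  Sep: +$634.75 → $634.75
  Oct: +$634.75 → $1,269.50
  Nov: +$634.75 → $1,904.25
  Dec: +$634.75 − $2,915.28 → -$376.28
  Jan: +$634.75 − $1,237.80 → -$979.33
  Feb: +$634.75 → -$344.58
  Mar: +$634.75 − $548.64 → -$258.47
  Apr: +$634.75 → $376.28
  May: +$634.75 → $1,011.03
  Jun: +$634.75 − $2,915.28 → -$1,269.50
  Jul: +$634.75 → -$634.75
  Aug: +$634.75 → $0.00
Lowest trial balance = -$1,269.50 (Jun)
Initial deposit = cushion − low point = $1,269.50 − (-$1,269.50) = $2,539.00

$2,539.00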